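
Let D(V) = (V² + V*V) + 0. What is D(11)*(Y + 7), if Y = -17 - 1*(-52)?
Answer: 10164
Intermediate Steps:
D(V) = 2*V² (D(V) = (V² + V²) + 0 = 2*V² + 0 = 2*V²)
Y = 35 (Y = -17 + 52 = 35)
D(11)*(Y + 7) = (2*11²)*(35 + 7) = (2*121)*42 = 242*42 = 10164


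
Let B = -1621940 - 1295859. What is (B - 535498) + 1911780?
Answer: -1541517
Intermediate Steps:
B = -2917799
(B - 535498) + 1911780 = (-2917799 - 535498) + 1911780 = -3453297 + 1911780 = -1541517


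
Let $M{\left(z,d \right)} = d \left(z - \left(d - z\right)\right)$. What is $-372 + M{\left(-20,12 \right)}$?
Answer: $-996$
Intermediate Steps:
$M{\left(z,d \right)} = d \left(- d + 2 z\right)$
$-372 + M{\left(-20,12 \right)} = -372 + 12 \left(\left(-1\right) 12 + 2 \left(-20\right)\right) = -372 + 12 \left(-12 - 40\right) = -372 + 12 \left(-52\right) = -372 - 624 = -996$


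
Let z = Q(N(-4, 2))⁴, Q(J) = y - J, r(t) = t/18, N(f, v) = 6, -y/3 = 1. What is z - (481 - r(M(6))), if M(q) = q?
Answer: 18241/3 ≈ 6080.3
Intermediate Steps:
y = -3 (y = -3*1 = -3)
r(t) = t/18 (r(t) = t*(1/18) = t/18)
Q(J) = -3 - J
z = 6561 (z = (-3 - 1*6)⁴ = (-3 - 6)⁴ = (-9)⁴ = 6561)
z - (481 - r(M(6))) = 6561 - (481 - 6/18) = 6561 - (481 - 1*⅓) = 6561 - (481 - ⅓) = 6561 - 1*1442/3 = 6561 - 1442/3 = 18241/3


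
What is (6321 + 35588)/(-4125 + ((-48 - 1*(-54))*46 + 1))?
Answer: -41909/3848 ≈ -10.891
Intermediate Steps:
(6321 + 35588)/(-4125 + ((-48 - 1*(-54))*46 + 1)) = 41909/(-4125 + ((-48 + 54)*46 + 1)) = 41909/(-4125 + (6*46 + 1)) = 41909/(-4125 + (276 + 1)) = 41909/(-4125 + 277) = 41909/(-3848) = 41909*(-1/3848) = -41909/3848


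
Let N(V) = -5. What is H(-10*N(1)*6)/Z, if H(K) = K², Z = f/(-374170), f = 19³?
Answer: -33675300000/6859 ≈ -4.9096e+6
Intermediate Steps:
f = 6859
Z = -6859/374170 (Z = 6859/(-374170) = 6859*(-1/374170) = -6859/374170 ≈ -0.018331)
H(-10*N(1)*6)/Z = (-10*(-5)*6)²/(-6859/374170) = (50*6)²*(-374170/6859) = 300²*(-374170/6859) = 90000*(-374170/6859) = -33675300000/6859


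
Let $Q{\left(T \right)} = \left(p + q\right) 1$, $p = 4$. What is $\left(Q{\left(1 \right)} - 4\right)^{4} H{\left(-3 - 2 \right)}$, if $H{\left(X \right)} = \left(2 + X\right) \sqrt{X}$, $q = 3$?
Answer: $- 243 i \sqrt{5} \approx - 543.36 i$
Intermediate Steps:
$Q{\left(T \right)} = 7$ ($Q{\left(T \right)} = \left(4 + 3\right) 1 = 7 \cdot 1 = 7$)
$H{\left(X \right)} = \sqrt{X} \left(2 + X\right)$
$\left(Q{\left(1 \right)} - 4\right)^{4} H{\left(-3 - 2 \right)} = \left(7 - 4\right)^{4} \sqrt{-3 - 2} \left(2 - 5\right) = 3^{4} \sqrt{-5} \left(2 - 5\right) = 81 i \sqrt{5} \left(-3\right) = 81 \left(- 3 i \sqrt{5}\right) = - 243 i \sqrt{5}$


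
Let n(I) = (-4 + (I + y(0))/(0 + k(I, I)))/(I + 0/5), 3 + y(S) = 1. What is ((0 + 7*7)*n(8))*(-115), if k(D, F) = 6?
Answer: 16905/8 ≈ 2113.1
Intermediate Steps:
y(S) = -2 (y(S) = -3 + 1 = -2)
n(I) = (-13/3 + I/6)/I (n(I) = (-4 + (I - 2)/(0 + 6))/(I + 0/5) = (-4 + (-2 + I)/6)/(I + 0*(⅕)) = (-4 + (-2 + I)*(⅙))/(I + 0) = (-4 + (-⅓ + I/6))/I = (-13/3 + I/6)/I)
((0 + 7*7)*n(8))*(-115) = ((0 + 7*7)*((⅙)*(-26 + 8)/8))*(-115) = ((0 + 49)*((⅙)*(⅛)*(-18)))*(-115) = (49*(-3/8))*(-115) = -147/8*(-115) = 16905/8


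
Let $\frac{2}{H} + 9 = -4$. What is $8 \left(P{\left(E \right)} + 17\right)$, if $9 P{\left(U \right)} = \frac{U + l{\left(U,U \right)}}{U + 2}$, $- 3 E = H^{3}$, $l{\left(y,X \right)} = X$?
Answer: $\frac{8072344}{59355} \approx 136.0$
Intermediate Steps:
$H = - \frac{2}{13}$ ($H = \frac{2}{-9 - 4} = \frac{2}{-13} = 2 \left(- \frac{1}{13}\right) = - \frac{2}{13} \approx -0.15385$)
$E = \frac{8}{6591}$ ($E = - \frac{\left(- \frac{2}{13}\right)^{3}}{3} = \left(- \frac{1}{3}\right) \left(- \frac{8}{2197}\right) = \frac{8}{6591} \approx 0.0012138$)
$P{\left(U \right)} = \frac{2 U}{9 \left(2 + U\right)}$ ($P{\left(U \right)} = \frac{\left(U + U\right) \frac{1}{U + 2}}{9} = \frac{2 U \frac{1}{2 + U}}{9} = \frac{2 U}{9 \left(2 + U\right)}$)
$8 \left(P{\left(E \right)} + 17\right) = 8 \left(\frac{2}{9} \cdot \frac{8}{6591} \frac{1}{2 + \frac{8}{6591}} + 17\right) = 8 \left(\frac{2}{9} \cdot \frac{8}{6591} \frac{1}{\frac{13190}{6591}} + 17\right) = 8 \left(\frac{2}{9} \cdot \frac{8}{6591} \cdot \frac{6591}{13190} + 17\right) = 8 \left(\frac{8}{59355} + 17\right) = 8 \cdot \frac{1009043}{59355} = \frac{8072344}{59355}$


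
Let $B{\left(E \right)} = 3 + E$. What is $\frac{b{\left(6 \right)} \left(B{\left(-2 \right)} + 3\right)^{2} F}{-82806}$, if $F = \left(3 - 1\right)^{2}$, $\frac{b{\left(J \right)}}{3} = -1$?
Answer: $\frac{32}{13801} \approx 0.0023187$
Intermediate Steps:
$b{\left(J \right)} = -3$ ($b{\left(J \right)} = 3 \left(-1\right) = -3$)
$F = 4$ ($F = 2^{2} = 4$)
$\frac{b{\left(6 \right)} \left(B{\left(-2 \right)} + 3\right)^{2} F}{-82806} = \frac{- 3 \left(\left(3 - 2\right) + 3\right)^{2} \cdot 4}{-82806} = - 3 \left(1 + 3\right)^{2} \cdot 4 \left(- \frac{1}{82806}\right) = - 3 \cdot 4^{2} \cdot 4 \left(- \frac{1}{82806}\right) = \left(-3\right) 16 \cdot 4 \left(- \frac{1}{82806}\right) = \left(-48\right) 4 \left(- \frac{1}{82806}\right) = \left(-192\right) \left(- \frac{1}{82806}\right) = \frac{32}{13801}$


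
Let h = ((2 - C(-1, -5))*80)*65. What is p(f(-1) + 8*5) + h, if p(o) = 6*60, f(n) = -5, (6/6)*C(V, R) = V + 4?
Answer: -4840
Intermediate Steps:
C(V, R) = 4 + V (C(V, R) = V + 4 = 4 + V)
h = -5200 (h = ((2 - (4 - 1))*80)*65 = ((2 - 1*3)*80)*65 = ((2 - 3)*80)*65 = -1*80*65 = -80*65 = -5200)
p(o) = 360
p(f(-1) + 8*5) + h = 360 - 5200 = -4840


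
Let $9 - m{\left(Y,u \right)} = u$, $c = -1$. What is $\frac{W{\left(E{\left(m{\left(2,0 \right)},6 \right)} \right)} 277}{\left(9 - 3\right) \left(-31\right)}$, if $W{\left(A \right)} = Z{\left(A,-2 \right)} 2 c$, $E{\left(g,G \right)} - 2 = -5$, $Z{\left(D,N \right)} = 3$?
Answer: $\frac{277}{31} \approx 8.9355$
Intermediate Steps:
$m{\left(Y,u \right)} = 9 - u$
$E{\left(g,G \right)} = -3$ ($E{\left(g,G \right)} = 2 - 5 = -3$)
$W{\left(A \right)} = -6$ ($W{\left(A \right)} = 3 \cdot 2 \left(-1\right) = 6 \left(-1\right) = -6$)
$\frac{W{\left(E{\left(m{\left(2,0 \right)},6 \right)} \right)} 277}{\left(9 - 3\right) \left(-31\right)} = \frac{\left(-6\right) 277}{\left(9 - 3\right) \left(-31\right)} = - \frac{1662}{6 \left(-31\right)} = - \frac{1662}{-186} = \left(-1662\right) \left(- \frac{1}{186}\right) = \frac{277}{31}$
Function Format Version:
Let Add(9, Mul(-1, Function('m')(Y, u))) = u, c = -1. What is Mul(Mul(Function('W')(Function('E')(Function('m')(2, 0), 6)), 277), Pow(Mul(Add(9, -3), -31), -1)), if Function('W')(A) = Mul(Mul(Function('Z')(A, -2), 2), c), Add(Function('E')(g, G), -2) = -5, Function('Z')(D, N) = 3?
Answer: Rational(277, 31) ≈ 8.9355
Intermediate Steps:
Function('m')(Y, u) = Add(9, Mul(-1, u))
Function('E')(g, G) = -3 (Function('E')(g, G) = Add(2, -5) = -3)
Function('W')(A) = -6 (Function('W')(A) = Mul(Mul(3, 2), -1) = Mul(6, -1) = -6)
Mul(Mul(Function('W')(Function('E')(Function('m')(2, 0), 6)), 277), Pow(Mul(Add(9, -3), -31), -1)) = Mul(Mul(-6, 277), Pow(Mul(Add(9, -3), -31), -1)) = Mul(-1662, Pow(Mul(6, -31), -1)) = Mul(-1662, Pow(-186, -1)) = Mul(-1662, Rational(-1, 186)) = Rational(277, 31)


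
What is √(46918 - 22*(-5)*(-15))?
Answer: 2*√11317 ≈ 212.76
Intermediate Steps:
√(46918 - 22*(-5)*(-15)) = √(46918 + 110*(-15)) = √(46918 - 1650) = √45268 = 2*√11317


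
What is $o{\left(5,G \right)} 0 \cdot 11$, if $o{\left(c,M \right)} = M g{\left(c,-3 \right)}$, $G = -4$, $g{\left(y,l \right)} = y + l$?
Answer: $0$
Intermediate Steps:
$g{\left(y,l \right)} = l + y$
$o{\left(c,M \right)} = M \left(-3 + c\right)$
$o{\left(5,G \right)} 0 \cdot 11 = - 4 \left(-3 + 5\right) 0 \cdot 11 = \left(-4\right) 2 \cdot 0 \cdot 11 = \left(-8\right) 0 \cdot 11 = 0 \cdot 11 = 0$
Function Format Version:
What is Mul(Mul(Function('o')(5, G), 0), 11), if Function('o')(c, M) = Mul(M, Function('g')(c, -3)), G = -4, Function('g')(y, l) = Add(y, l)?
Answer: 0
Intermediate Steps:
Function('g')(y, l) = Add(l, y)
Function('o')(c, M) = Mul(M, Add(-3, c))
Mul(Mul(Function('o')(5, G), 0), 11) = Mul(Mul(Mul(-4, Add(-3, 5)), 0), 11) = Mul(Mul(Mul(-4, 2), 0), 11) = Mul(Mul(-8, 0), 11) = Mul(0, 11) = 0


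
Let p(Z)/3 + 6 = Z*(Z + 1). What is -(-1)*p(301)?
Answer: 272688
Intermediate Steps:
p(Z) = -18 + 3*Z*(1 + Z) (p(Z) = -18 + 3*(Z*(Z + 1)) = -18 + 3*(Z*(1 + Z)) = -18 + 3*Z*(1 + Z))
-(-1)*p(301) = -(-1)*(-18 + 3*301 + 3*301²) = -(-1)*(-18 + 903 + 3*90601) = -(-1)*(-18 + 903 + 271803) = -(-1)*272688 = -1*(-272688) = 272688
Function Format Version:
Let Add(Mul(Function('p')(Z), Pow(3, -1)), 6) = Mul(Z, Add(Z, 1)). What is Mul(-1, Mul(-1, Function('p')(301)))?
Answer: 272688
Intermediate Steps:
Function('p')(Z) = Add(-18, Mul(3, Z, Add(1, Z))) (Function('p')(Z) = Add(-18, Mul(3, Mul(Z, Add(Z, 1)))) = Add(-18, Mul(3, Mul(Z, Add(1, Z)))) = Add(-18, Mul(3, Z, Add(1, Z))))
Mul(-1, Mul(-1, Function('p')(301))) = Mul(-1, Mul(-1, Add(-18, Mul(3, 301), Mul(3, Pow(301, 2))))) = Mul(-1, Mul(-1, Add(-18, 903, Mul(3, 90601)))) = Mul(-1, Mul(-1, Add(-18, 903, 271803))) = Mul(-1, Mul(-1, 272688)) = Mul(-1, -272688) = 272688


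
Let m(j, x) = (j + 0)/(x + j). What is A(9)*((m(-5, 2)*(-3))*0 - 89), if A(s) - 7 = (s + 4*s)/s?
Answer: -1068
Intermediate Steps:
m(j, x) = j/(j + x)
A(s) = 12 (A(s) = 7 + (s + 4*s)/s = 7 + (5*s)/s = 7 + 5 = 12)
A(9)*((m(-5, 2)*(-3))*0 - 89) = 12*((-5/(-5 + 2)*(-3))*0 - 89) = 12*((-5/(-3)*(-3))*0 - 89) = 12*((-5*(-⅓)*(-3))*0 - 89) = 12*(((5/3)*(-3))*0 - 89) = 12*(-5*0 - 89) = 12*(0 - 89) = 12*(-89) = -1068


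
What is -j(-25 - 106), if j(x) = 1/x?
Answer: 1/131 ≈ 0.0076336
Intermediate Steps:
-j(-25 - 106) = -1/(-25 - 106) = -1/(-131) = -1*(-1/131) = 1/131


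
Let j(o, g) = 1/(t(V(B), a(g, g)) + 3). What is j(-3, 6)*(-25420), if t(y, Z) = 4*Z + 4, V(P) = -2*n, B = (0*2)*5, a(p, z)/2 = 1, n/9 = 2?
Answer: -5084/3 ≈ -1694.7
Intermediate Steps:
n = 18 (n = 9*2 = 18)
a(p, z) = 2 (a(p, z) = 2*1 = 2)
B = 0 (B = 0*5 = 0)
V(P) = -36 (V(P) = -2*18 = -36)
t(y, Z) = 4 + 4*Z
j(o, g) = 1/15 (j(o, g) = 1/((4 + 4*2) + 3) = 1/((4 + 8) + 3) = 1/(12 + 3) = 1/15)
j(-3, 6)*(-25420) = (1/15)*(-25420) = -5084/3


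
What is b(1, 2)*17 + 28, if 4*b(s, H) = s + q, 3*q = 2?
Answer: 421/12 ≈ 35.083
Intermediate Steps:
q = ⅔ (q = (⅓)*2 = ⅔ ≈ 0.66667)
b(s, H) = ⅙ + s/4 (b(s, H) = (s + ⅔)/4 = (⅔ + s)/4 = ⅙ + s/4)
b(1, 2)*17 + 28 = (⅙ + (¼)*1)*17 + 28 = (⅙ + ¼)*17 + 28 = (5/12)*17 + 28 = 85/12 + 28 = 421/12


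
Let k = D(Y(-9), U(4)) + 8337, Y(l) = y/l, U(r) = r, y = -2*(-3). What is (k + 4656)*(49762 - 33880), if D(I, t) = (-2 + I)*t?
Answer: 206185418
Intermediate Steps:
y = 6
Y(l) = 6/l
D(I, t) = t*(-2 + I)
k = 24979/3 (k = 4*(-2 + 6/(-9)) + 8337 = 4*(-2 + 6*(-⅑)) + 8337 = 4*(-2 - ⅔) + 8337 = 4*(-8/3) + 8337 = -32/3 + 8337 = 24979/3 ≈ 8326.3)
(k + 4656)*(49762 - 33880) = (24979/3 + 4656)*(49762 - 33880) = (38947/3)*15882 = 206185418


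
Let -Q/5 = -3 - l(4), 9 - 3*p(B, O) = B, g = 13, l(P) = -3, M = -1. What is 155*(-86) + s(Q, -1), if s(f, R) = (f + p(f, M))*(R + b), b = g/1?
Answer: -13294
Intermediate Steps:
p(B, O) = 3 - B/3
b = 13 (b = 13/1 = 13*1 = 13)
Q = 0 (Q = -5*(-3 - 1*(-3)) = -5*(-3 + 3) = -5*0 = 0)
s(f, R) = (3 + 2*f/3)*(13 + R) (s(f, R) = (f + (3 - f/3))*(R + 13) = (3 + 2*f/3)*(13 + R))
155*(-86) + s(Q, -1) = 155*(-86) + (39 + 3*(-1) + (26/3)*0 + (2/3)*(-1)*0) = -13330 + (39 - 3 + 0 + 0) = -13330 + 36 = -13294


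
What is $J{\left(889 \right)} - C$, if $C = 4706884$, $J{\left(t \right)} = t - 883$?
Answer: $-4706878$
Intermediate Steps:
$J{\left(t \right)} = -883 + t$
$J{\left(889 \right)} - C = \left(-883 + 889\right) - 4706884 = 6 - 4706884 = -4706878$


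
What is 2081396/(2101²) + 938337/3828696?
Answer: 4037013554451/5633544570632 ≈ 0.71660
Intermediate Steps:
2081396/(2101²) + 938337/3828696 = 2081396/4414201 + 938337*(1/3828696) = 2081396*(1/4414201) + 312779/1276232 = 2081396/4414201 + 312779/1276232 = 4037013554451/5633544570632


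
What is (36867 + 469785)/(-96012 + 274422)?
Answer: 84442/29735 ≈ 2.8398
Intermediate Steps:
(36867 + 469785)/(-96012 + 274422) = 506652/178410 = 506652*(1/178410) = 84442/29735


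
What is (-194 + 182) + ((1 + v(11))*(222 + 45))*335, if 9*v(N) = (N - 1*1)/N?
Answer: 3249439/33 ≈ 98468.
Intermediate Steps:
v(N) = (-1 + N)/(9*N) (v(N) = ((N - 1*1)/N)/9 = ((N - 1)/N)/9 = ((-1 + N)/N)/9 = (-1 + N)/(9*N))
(-194 + 182) + ((1 + v(11))*(222 + 45))*335 = (-194 + 182) + ((1 + (⅑)*(-1 + 11)/11)*(222 + 45))*335 = -12 + ((1 + (⅑)*(1/11)*10)*267)*335 = -12 + ((1 + 10/99)*267)*335 = -12 + ((109/99)*267)*335 = -12 + (9701/33)*335 = -12 + 3249835/33 = 3249439/33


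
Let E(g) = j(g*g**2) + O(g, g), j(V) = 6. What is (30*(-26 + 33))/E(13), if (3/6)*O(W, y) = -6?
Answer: -35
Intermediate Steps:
O(W, y) = -12 (O(W, y) = 2*(-6) = -12)
E(g) = -6 (E(g) = 6 - 12 = -6)
(30*(-26 + 33))/E(13) = (30*(-26 + 33))/(-6) = (30*7)*(-1/6) = 210*(-1/6) = -35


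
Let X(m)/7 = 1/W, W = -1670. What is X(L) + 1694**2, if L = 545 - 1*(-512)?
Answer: 4792292113/1670 ≈ 2.8696e+6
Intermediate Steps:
L = 1057 (L = 545 + 512 = 1057)
X(m) = -7/1670 (X(m) = 7/(-1670) = 7*(-1/1670) = -7/1670)
X(L) + 1694**2 = -7/1670 + 1694**2 = -7/1670 + 2869636 = 4792292113/1670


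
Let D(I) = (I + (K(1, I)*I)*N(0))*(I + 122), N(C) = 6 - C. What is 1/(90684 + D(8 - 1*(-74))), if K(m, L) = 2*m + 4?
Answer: 1/709620 ≈ 1.4092e-6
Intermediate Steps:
K(m, L) = 4 + 2*m
D(I) = 37*I*(122 + I) (D(I) = (I + ((4 + 2*1)*I)*(6 - 1*0))*(I + 122) = (I + ((4 + 2)*I)*(6 + 0))*(122 + I) = (I + (6*I)*6)*(122 + I) = (I + 36*I)*(122 + I) = (37*I)*(122 + I) = 37*I*(122 + I))
1/(90684 + D(8 - 1*(-74))) = 1/(90684 + 37*(8 - 1*(-74))*(122 + (8 - 1*(-74)))) = 1/(90684 + 37*(8 + 74)*(122 + (8 + 74))) = 1/(90684 + 37*82*(122 + 82)) = 1/(90684 + 37*82*204) = 1/(90684 + 618936) = 1/709620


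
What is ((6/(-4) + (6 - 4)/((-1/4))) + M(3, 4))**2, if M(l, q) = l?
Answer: 169/4 ≈ 42.250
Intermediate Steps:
((6/(-4) + (6 - 4)/((-1/4))) + M(3, 4))**2 = ((6/(-4) + (6 - 4)/((-1/4))) + 3)**2 = ((6*(-1/4) + 2/((-1*1/4))) + 3)**2 = ((-3/2 + 2/(-1/4)) + 3)**2 = ((-3/2 + 2*(-4)) + 3)**2 = ((-3/2 - 8) + 3)**2 = (-19/2 + 3)**2 = (-13/2)**2 = 169/4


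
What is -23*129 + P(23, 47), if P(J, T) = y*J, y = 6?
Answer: -2829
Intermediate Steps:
P(J, T) = 6*J
-23*129 + P(23, 47) = -23*129 + 6*23 = -2967 + 138 = -2829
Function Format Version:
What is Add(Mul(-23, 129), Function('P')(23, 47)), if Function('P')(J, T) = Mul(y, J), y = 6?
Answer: -2829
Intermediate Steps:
Function('P')(J, T) = Mul(6, J)
Add(Mul(-23, 129), Function('P')(23, 47)) = Add(Mul(-23, 129), Mul(6, 23)) = Add(-2967, 138) = -2829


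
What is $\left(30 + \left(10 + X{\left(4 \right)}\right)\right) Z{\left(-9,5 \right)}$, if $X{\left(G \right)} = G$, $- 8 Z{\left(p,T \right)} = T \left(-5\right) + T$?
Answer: $110$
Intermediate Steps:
$Z{\left(p,T \right)} = \frac{T}{2}$ ($Z{\left(p,T \right)} = - \frac{T \left(-5\right) + T}{8} = - \frac{- 5 T + T}{8} = - \frac{\left(-4\right) T}{8} = \frac{T}{2}$)
$\left(30 + \left(10 + X{\left(4 \right)}\right)\right) Z{\left(-9,5 \right)} = \left(30 + \left(10 + 4\right)\right) \frac{1}{2} \cdot 5 = \left(30 + 14\right) \frac{5}{2} = 44 \cdot \frac{5}{2} = 110$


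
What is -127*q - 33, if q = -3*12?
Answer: 4539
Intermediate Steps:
q = -36
-127*q - 33 = -127*(-36) - 33 = 4572 - 33 = 4539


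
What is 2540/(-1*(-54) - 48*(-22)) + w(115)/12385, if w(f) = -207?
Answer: 3122813/1374735 ≈ 2.2716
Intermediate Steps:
2540/(-1*(-54) - 48*(-22)) + w(115)/12385 = 2540/(-1*(-54) - 48*(-22)) - 207/12385 = 2540/(54 + 1056) - 207*1/12385 = 2540/1110 - 207/12385 = 2540*(1/1110) - 207/12385 = 254/111 - 207/12385 = 3122813/1374735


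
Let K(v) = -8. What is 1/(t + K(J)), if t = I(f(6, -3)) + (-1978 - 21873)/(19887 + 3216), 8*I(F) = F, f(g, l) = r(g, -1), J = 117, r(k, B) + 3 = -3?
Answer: -5436/53177 ≈ -0.10222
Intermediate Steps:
r(k, B) = -6 (r(k, B) = -3 - 3 = -6)
f(g, l) = -6
I(F) = F/8
t = -9689/5436 (t = (⅛)*(-6) + (-1978 - 21873)/(19887 + 3216) = -¾ - 23851/23103 = -¾ - 23851*1/23103 = -¾ - 1403/1359 = -9689/5436 ≈ -1.7824)
1/(t + K(J)) = 1/(-9689/5436 - 8) = 1/(-53177/5436) = -5436/53177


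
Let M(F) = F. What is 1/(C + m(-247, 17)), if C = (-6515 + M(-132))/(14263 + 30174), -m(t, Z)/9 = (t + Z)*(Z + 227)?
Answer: 44437/22444233313 ≈ 1.9799e-6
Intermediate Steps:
m(t, Z) = -9*(227 + Z)*(Z + t) (m(t, Z) = -9*(t + Z)*(Z + 227) = -9*(Z + t)*(227 + Z) = -9*(227 + Z)*(Z + t))
C = -6647/44437 (C = (-6515 - 132)/(14263 + 30174) = -6647/44437 ≈ -0.14958)
1/(C + m(-247, 17)) = 1/(-6647/44437 + (-2043*17 - 2043*(-247) - 9*17**2 - 9*17*(-247))) = 1/(-6647/44437 + (-34731 + 504621 - 9*289 + 37791)) = 1/(-6647/44437 + (-34731 + 504621 - 2601 + 37791)) = 1/(-6647/44437 + 505080) = 1/(22444233313/44437) = 44437/22444233313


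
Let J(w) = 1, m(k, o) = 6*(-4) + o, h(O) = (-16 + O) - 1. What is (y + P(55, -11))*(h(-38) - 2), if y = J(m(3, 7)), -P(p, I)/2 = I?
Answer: -1311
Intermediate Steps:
P(p, I) = -2*I
h(O) = -17 + O
m(k, o) = -24 + o
y = 1
(y + P(55, -11))*(h(-38) - 2) = (1 - 2*(-11))*((-17 - 38) - 2) = (1 + 22)*(-55 - 2) = 23*(-57) = -1311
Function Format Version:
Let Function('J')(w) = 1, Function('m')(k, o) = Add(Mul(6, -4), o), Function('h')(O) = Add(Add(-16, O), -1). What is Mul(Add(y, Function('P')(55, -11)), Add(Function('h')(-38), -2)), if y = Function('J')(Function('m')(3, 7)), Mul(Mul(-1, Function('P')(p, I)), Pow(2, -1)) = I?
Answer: -1311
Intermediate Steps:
Function('P')(p, I) = Mul(-2, I)
Function('h')(O) = Add(-17, O)
Function('m')(k, o) = Add(-24, o)
y = 1
Mul(Add(y, Function('P')(55, -11)), Add(Function('h')(-38), -2)) = Mul(Add(1, Mul(-2, -11)), Add(Add(-17, -38), -2)) = Mul(Add(1, 22), Add(-55, -2)) = Mul(23, -57) = -1311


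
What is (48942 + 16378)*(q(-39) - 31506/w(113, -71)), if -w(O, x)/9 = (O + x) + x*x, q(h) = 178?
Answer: 7738500160/663 ≈ 1.1672e+7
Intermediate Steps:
w(O, x) = -9*O - 9*x - 9*x**2 (w(O, x) = -9*((O + x) + x*x) = -9*((O + x) + x**2) = -9*(O + x + x**2) = -9*O - 9*x - 9*x**2)
(48942 + 16378)*(q(-39) - 31506/w(113, -71)) = (48942 + 16378)*(178 - 31506/(-9*113 - 9*(-71) - 9*(-71)**2)) = 65320*(178 - 31506/(-1017 + 639 - 9*5041)) = 65320*(178 - 31506/(-1017 + 639 - 45369)) = 65320*(178 - 31506/(-45747)) = 65320*(178 - 31506*(-1/45747)) = 65320*(178 + 10502/15249) = 65320*(2724824/15249) = 7738500160/663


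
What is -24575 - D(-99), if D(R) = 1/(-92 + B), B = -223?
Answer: -7741124/315 ≈ -24575.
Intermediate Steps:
D(R) = -1/315 (D(R) = 1/(-92 - 223) = 1/(-315) = -1/315)
-24575 - D(-99) = -24575 - 1*(-1/315) = -24575 + 1/315 = -7741124/315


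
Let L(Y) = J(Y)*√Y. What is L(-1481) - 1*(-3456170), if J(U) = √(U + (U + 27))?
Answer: 3456170 - √4346735 ≈ 3.4541e+6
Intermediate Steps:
J(U) = √(27 + 2*U) (J(U) = √(U + (27 + U)) = √(27 + 2*U))
L(Y) = √Y*√(27 + 2*Y) (L(Y) = √(27 + 2*Y)*√Y = √Y*√(27 + 2*Y))
L(-1481) - 1*(-3456170) = √(-1481)*√(27 + 2*(-1481)) - 1*(-3456170) = (I*√1481)*√(27 - 2962) + 3456170 = (I*√1481)*√(-2935) + 3456170 = (I*√1481)*(I*√2935) + 3456170 = -√4346735 + 3456170 = 3456170 - √4346735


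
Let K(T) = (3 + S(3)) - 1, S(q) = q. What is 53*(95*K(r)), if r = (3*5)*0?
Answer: 25175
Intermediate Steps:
r = 0 (r = 15*0 = 0)
K(T) = 5 (K(T) = (3 + 3) - 1 = 6 - 1 = 5)
53*(95*K(r)) = 53*(95*5) = 53*475 = 25175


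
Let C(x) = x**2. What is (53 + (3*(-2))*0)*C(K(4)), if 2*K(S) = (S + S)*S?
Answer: 13568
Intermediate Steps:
K(S) = S**2 (K(S) = ((S + S)*S)/2 = ((2*S)*S)/2 = (2*S**2)/2 = S**2)
(53 + (3*(-2))*0)*C(K(4)) = (53 + (3*(-2))*0)*(4**2)**2 = (53 - 6*0)*16**2 = (53 + 0)*256 = 53*256 = 13568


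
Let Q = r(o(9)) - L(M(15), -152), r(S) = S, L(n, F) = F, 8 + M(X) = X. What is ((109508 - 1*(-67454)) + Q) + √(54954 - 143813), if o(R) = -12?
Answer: 177102 + I*√88859 ≈ 1.771e+5 + 298.09*I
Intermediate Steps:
M(X) = -8 + X
Q = 140 (Q = -12 - 1*(-152) = -12 + 152 = 140)
((109508 - 1*(-67454)) + Q) + √(54954 - 143813) = ((109508 - 1*(-67454)) + 140) + √(54954 - 143813) = ((109508 + 67454) + 140) + √(-88859) = (176962 + 140) + I*√88859 = 177102 + I*√88859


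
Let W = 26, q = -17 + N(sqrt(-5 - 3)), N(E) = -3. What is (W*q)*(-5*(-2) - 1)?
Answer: -4680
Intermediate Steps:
q = -20 (q = -17 - 3 = -20)
(W*q)*(-5*(-2) - 1) = (26*(-20))*(-5*(-2) - 1) = -520*(10 - 1) = -520*9 = -4680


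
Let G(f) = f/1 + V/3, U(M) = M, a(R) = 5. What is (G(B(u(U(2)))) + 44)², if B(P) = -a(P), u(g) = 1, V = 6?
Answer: 1681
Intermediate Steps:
B(P) = -5 (B(P) = -1*5 = -5)
G(f) = 2 + f (G(f) = f/1 + 6/3 = f*1 + 6*(⅓) = f + 2 = 2 + f)
(G(B(u(U(2)))) + 44)² = ((2 - 5) + 44)² = (-3 + 44)² = 41² = 1681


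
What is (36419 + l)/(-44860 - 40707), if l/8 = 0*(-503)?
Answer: -36419/85567 ≈ -0.42562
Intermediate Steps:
l = 0 (l = 8*(0*(-503)) = 8*0 = 0)
(36419 + l)/(-44860 - 40707) = (36419 + 0)/(-44860 - 40707) = 36419/(-85567) = 36419*(-1/85567) = -36419/85567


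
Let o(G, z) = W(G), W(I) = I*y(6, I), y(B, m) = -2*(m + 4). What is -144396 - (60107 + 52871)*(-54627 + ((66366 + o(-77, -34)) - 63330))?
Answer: 7098602278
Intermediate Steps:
y(B, m) = -8 - 2*m (y(B, m) = -2*(4 + m) = -8 - 2*m)
W(I) = I*(-8 - 2*I)
o(G, z) = -2*G*(4 + G)
-144396 - (60107 + 52871)*(-54627 + ((66366 + o(-77, -34)) - 63330)) = -144396 - (60107 + 52871)*(-54627 + ((66366 - 2*(-77)*(4 - 77)) - 63330)) = -144396 - 112978*(-54627 + ((66366 - 2*(-77)*(-73)) - 63330)) = -144396 - 112978*(-54627 + ((66366 - 11242) - 63330)) = -144396 - 112978*(-54627 + (55124 - 63330)) = -144396 - 112978*(-54627 - 8206) = -144396 - 112978*(-62833) = -144396 - 1*(-7098746674) = -144396 + 7098746674 = 7098602278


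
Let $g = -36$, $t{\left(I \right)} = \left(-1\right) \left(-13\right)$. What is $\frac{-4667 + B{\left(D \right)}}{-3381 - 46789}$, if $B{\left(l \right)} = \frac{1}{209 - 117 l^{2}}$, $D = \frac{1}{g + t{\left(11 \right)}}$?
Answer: $\frac{515441619}{5540975480} \approx 0.093024$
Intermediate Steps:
$t{\left(I \right)} = 13$
$D = - \frac{1}{23}$ ($D = \frac{1}{-36 + 13} = \frac{1}{-23} = - \frac{1}{23} \approx -0.043478$)
$\frac{-4667 + B{\left(D \right)}}{-3381 - 46789} = \frac{-4667 - \frac{1}{-209 + 117 \left(- \frac{1}{23}\right)^{2}}}{-3381 - 46789} = \frac{-4667 - \frac{1}{-209 + 117 \cdot \frac{1}{529}}}{-50170} = \left(-4667 - \frac{1}{-209 + \frac{117}{529}}\right) \left(- \frac{1}{50170}\right) = \left(-4667 - \frac{1}{- \frac{110444}{529}}\right) \left(- \frac{1}{50170}\right) = \left(-4667 - - \frac{529}{110444}\right) \left(- \frac{1}{50170}\right) = \left(-4667 + \frac{529}{110444}\right) \left(- \frac{1}{50170}\right) = \left(- \frac{515441619}{110444}\right) \left(- \frac{1}{50170}\right) = \frac{515441619}{5540975480}$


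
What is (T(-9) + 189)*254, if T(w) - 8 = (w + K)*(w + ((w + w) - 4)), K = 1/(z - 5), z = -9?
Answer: 850265/7 ≈ 1.2147e+5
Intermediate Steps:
K = -1/14 (K = 1/(-9 - 5) = 1/(-14) = -1/14 ≈ -0.071429)
T(w) = 8 + (-4 + 3*w)*(-1/14 + w) (T(w) = 8 + (w - 1/14)*(w + ((w + w) - 4)) = 8 + (-1/14 + w)*(w + (2*w - 4)) = 8 + (-1/14 + w)*(w + (-4 + 2*w)) = 8 + (-1/14 + w)*(-4 + 3*w) = 8 + (-4 + 3*w)*(-1/14 + w))
(T(-9) + 189)*254 = ((58/7 + 3*(-9)² - 59/14*(-9)) + 189)*254 = ((58/7 + 3*81 + 531/14) + 189)*254 = ((58/7 + 243 + 531/14) + 189)*254 = (4049/14 + 189)*254 = (6695/14)*254 = 850265/7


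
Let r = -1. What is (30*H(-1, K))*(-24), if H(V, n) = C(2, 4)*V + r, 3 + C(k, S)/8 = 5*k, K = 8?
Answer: 41040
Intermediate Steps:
C(k, S) = -24 + 40*k (C(k, S) = -24 + 8*(5*k) = -24 + 40*k)
H(V, n) = -1 + 56*V (H(V, n) = (-24 + 40*2)*V - 1 = (-24 + 80)*V - 1 = 56*V - 1 = -1 + 56*V)
(30*H(-1, K))*(-24) = (30*(-1 + 56*(-1)))*(-24) = (30*(-1 - 56))*(-24) = (30*(-57))*(-24) = -1710*(-24) = 41040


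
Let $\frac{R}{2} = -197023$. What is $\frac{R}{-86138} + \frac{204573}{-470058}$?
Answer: $\frac{27933827599}{6748309334} \approx 4.1394$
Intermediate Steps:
$R = -394046$ ($R = 2 \left(-197023\right) = -394046$)
$\frac{R}{-86138} + \frac{204573}{-470058} = - \frac{394046}{-86138} + \frac{204573}{-470058} = \left(-394046\right) \left(- \frac{1}{86138}\right) + 204573 \left(- \frac{1}{470058}\right) = \frac{197023}{43069} - \frac{68191}{156686} = \frac{27933827599}{6748309334}$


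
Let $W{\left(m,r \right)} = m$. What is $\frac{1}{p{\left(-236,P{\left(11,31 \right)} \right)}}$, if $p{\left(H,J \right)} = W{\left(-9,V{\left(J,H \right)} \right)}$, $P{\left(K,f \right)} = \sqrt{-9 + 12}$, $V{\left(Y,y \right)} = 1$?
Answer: $- \frac{1}{9} \approx -0.11111$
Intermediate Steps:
$P{\left(K,f \right)} = \sqrt{3}$
$p{\left(H,J \right)} = -9$
$\frac{1}{p{\left(-236,P{\left(11,31 \right)} \right)}} = \frac{1}{-9} = - \frac{1}{9}$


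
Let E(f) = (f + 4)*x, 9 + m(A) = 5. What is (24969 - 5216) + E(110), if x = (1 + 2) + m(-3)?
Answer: 19639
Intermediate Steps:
m(A) = -4 (m(A) = -9 + 5 = -4)
x = -1 (x = (1 + 2) - 4 = 3 - 4 = -1)
E(f) = -4 - f (E(f) = (f + 4)*(-1) = (4 + f)*(-1) = -4 - f)
(24969 - 5216) + E(110) = (24969 - 5216) + (-4 - 1*110) = 19753 + (-4 - 110) = 19753 - 114 = 19639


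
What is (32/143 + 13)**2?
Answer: 3575881/20449 ≈ 174.87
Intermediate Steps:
(32/143 + 13)**2 = (1891/143)**2 = 3575881/20449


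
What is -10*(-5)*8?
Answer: 400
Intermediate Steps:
-10*(-5)*8 = 50*8 = 400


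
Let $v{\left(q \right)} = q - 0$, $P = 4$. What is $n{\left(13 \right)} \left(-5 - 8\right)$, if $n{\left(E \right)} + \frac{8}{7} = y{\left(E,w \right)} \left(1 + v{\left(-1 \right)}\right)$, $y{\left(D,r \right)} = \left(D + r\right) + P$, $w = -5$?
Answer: $\frac{104}{7} \approx 14.857$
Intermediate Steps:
$y{\left(D,r \right)} = 4 + D + r$ ($y{\left(D,r \right)} = \left(D + r\right) + 4 = 4 + D + r$)
$v{\left(q \right)} = q$ ($v{\left(q \right)} = q + 0 = q$)
$n{\left(E \right)} = - \frac{8}{7}$ ($n{\left(E \right)} = - \frac{8}{7} + \left(4 + E - 5\right) \left(1 - 1\right) = - \frac{8}{7} + \left(-1 + E\right) 0 = - \frac{8}{7} + 0 = - \frac{8}{7}$)
$n{\left(13 \right)} \left(-5 - 8\right) = - \frac{8 \left(-5 - 8\right)}{7} = \left(- \frac{8}{7}\right) \left(-13\right) = \frac{104}{7}$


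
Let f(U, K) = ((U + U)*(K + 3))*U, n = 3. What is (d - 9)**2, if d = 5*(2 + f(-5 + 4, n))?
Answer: 3721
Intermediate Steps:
f(U, K) = 2*U**2*(3 + K) (f(U, K) = ((2*U)*(3 + K))*U = (2*U*(3 + K))*U = 2*U**2*(3 + K))
d = 70 (d = 5*(2 + 2*(-5 + 4)**2*(3 + 3)) = 5*(2 + 2*(-1)**2*6) = 5*(2 + 2*1*6) = 5*(2 + 12) = 5*14 = 70)
(d - 9)**2 = (70 - 9)**2 = 61**2 = 3721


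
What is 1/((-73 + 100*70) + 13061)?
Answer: 1/19988 ≈ 5.0030e-5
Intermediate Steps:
1/((-73 + 100*70) + 13061) = 1/((-73 + 7000) + 13061) = 1/(6927 + 13061) = 1/19988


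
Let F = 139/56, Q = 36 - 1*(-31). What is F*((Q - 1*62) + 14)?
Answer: 2641/56 ≈ 47.161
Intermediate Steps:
Q = 67 (Q = 36 + 31 = 67)
F = 139/56 (F = 139*(1/56) = 139/56 ≈ 2.4821)
F*((Q - 1*62) + 14) = 139*((67 - 1*62) + 14)/56 = 139*((67 - 62) + 14)/56 = 139*(5 + 14)/56 = (139/56)*19 = 2641/56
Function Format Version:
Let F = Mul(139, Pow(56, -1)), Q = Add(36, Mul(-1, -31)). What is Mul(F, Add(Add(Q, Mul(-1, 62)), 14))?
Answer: Rational(2641, 56) ≈ 47.161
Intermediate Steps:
Q = 67 (Q = Add(36, 31) = 67)
F = Rational(139, 56) (F = Mul(139, Rational(1, 56)) = Rational(139, 56) ≈ 2.4821)
Mul(F, Add(Add(Q, Mul(-1, 62)), 14)) = Mul(Rational(139, 56), Add(Add(67, Mul(-1, 62)), 14)) = Mul(Rational(139, 56), Add(Add(67, -62), 14)) = Mul(Rational(139, 56), Add(5, 14)) = Mul(Rational(139, 56), 19) = Rational(2641, 56)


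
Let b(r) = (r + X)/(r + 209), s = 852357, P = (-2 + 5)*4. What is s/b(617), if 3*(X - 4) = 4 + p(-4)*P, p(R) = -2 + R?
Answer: 2112140646/1795 ≈ 1.1767e+6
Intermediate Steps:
P = 12 (P = 3*4 = 12)
X = -56/3 (X = 4 + (4 + (-2 - 4)*12)/3 = 4 + (4 - 6*12)/3 = 4 + (4 - 72)/3 = 4 + (⅓)*(-68) = 4 - 68/3 = -56/3 ≈ -18.667)
b(r) = (-56/3 + r)/(209 + r) (b(r) = (r - 56/3)/(r + 209) = (-56/3 + r)/(209 + r))
s/b(617) = 852357/(((-56/3 + 617)/(209 + 617))) = 852357/(((1795/3)/826)) = 852357/(((1/826)*(1795/3))) = 852357/(1795/2478) = 852357*(2478/1795) = 2112140646/1795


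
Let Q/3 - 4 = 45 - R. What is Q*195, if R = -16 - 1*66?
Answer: 76635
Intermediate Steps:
R = -82 (R = -16 - 66 = -82)
Q = 393 (Q = 12 + 3*(45 - 1*(-82)) = 12 + 3*(45 + 82) = 12 + 3*127 = 12 + 381 = 393)
Q*195 = 393*195 = 76635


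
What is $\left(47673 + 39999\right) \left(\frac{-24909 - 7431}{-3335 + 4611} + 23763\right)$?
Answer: $\frac{60352703424}{29} \approx 2.0811 \cdot 10^{9}$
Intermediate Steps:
$\left(47673 + 39999\right) \left(\frac{-24909 - 7431}{-3335 + 4611} + 23763\right) = 87672 \left(- \frac{32340}{1276} + 23763\right) = 87672 \left(\left(-32340\right) \frac{1}{1276} + 23763\right) = 87672 \left(- \frac{735}{29} + 23763\right) = 87672 \cdot \frac{688392}{29} = \frac{60352703424}{29}$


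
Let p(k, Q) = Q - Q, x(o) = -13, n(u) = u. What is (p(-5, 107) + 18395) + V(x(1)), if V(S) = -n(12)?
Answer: 18383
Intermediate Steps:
p(k, Q) = 0
V(S) = -12 (V(S) = -1*12 = -12)
(p(-5, 107) + 18395) + V(x(1)) = (0 + 18395) - 12 = 18395 - 12 = 18383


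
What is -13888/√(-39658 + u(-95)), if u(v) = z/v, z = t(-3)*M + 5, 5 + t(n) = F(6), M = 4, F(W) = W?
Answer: 1984*I*√357914305/538217 ≈ 69.739*I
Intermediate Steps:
t(n) = 1 (t(n) = -5 + 6 = 1)
z = 9 (z = 1*4 + 5 = 4 + 5 = 9)
u(v) = 9/v
-13888/√(-39658 + u(-95)) = -13888/√(-39658 + 9/(-95)) = -13888/√(-39658 + 9*(-1/95)) = -13888/√(-39658 - 9/95) = -13888*(-I*√357914305/3767519) = -(-1984)*I*√357914305/538217 = 1984*I*√357914305/538217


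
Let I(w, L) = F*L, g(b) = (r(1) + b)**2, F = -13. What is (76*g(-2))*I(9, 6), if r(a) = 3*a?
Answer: -5928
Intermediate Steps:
g(b) = (3 + b)**2 (g(b) = (3*1 + b)**2 = (3 + b)**2)
I(w, L) = -13*L
(76*g(-2))*I(9, 6) = (76*(3 - 2)**2)*(-13*6) = (76*1**2)*(-78) = (76*1)*(-78) = 76*(-78) = -5928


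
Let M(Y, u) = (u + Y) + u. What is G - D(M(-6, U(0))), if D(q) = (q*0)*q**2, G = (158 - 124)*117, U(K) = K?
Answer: 3978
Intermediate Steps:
G = 3978 (G = 34*117 = 3978)
M(Y, u) = Y + 2*u (M(Y, u) = (Y + u) + u = Y + 2*u)
D(q) = 0 (D(q) = 0*q**2 = 0)
G - D(M(-6, U(0))) = 3978 - 1*0 = 3978 + 0 = 3978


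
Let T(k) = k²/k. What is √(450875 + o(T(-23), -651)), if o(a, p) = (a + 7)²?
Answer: √451131 ≈ 671.66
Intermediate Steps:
T(k) = k
o(a, p) = (7 + a)²
√(450875 + o(T(-23), -651)) = √(450875 + (7 - 23)²) = √(450875 + (-16)²) = √(450875 + 256) = √451131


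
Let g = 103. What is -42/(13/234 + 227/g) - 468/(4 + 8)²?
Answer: -365929/16756 ≈ -21.839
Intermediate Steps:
-42/(13/234 + 227/g) - 468/(4 + 8)² = -42/(13/234 + 227/103) - 468/(4 + 8)² = -42/(13*(1/234) + 227*(1/103)) - 468/(12²) = -42/(1/18 + 227/103) - 468/144 = -42/4189/1854 - 468*1/144 = -42*1854/4189 - 13/4 = -77868/4189 - 13/4 = -365929/16756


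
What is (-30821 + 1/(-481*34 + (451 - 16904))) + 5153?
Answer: -842090077/32807 ≈ -25668.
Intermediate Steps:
(-30821 + 1/(-481*34 + (451 - 16904))) + 5153 = (-30821 + 1/(-16354 - 16453)) + 5153 = (-30821 + 1/(-32807)) + 5153 = (-30821 - 1/32807) + 5153 = -1011144548/32807 + 5153 = -842090077/32807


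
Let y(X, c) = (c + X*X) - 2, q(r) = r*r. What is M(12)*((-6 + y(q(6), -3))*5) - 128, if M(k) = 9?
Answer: 57697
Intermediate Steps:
q(r) = r**2
y(X, c) = -2 + c + X**2 (y(X, c) = (c + X**2) - 2 = -2 + c + X**2)
M(12)*((-6 + y(q(6), -3))*5) - 128 = 9*((-6 + (-2 - 3 + (6**2)**2))*5) - 128 = 9*((-6 + (-2 - 3 + 36**2))*5) - 128 = 9*((-6 + (-2 - 3 + 1296))*5) - 128 = 9*((-6 + 1291)*5) - 128 = 9*(1285*5) - 128 = 9*6425 - 128 = 57825 - 128 = 57697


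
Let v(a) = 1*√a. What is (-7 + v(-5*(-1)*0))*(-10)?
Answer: 70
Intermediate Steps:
v(a) = √a
(-7 + v(-5*(-1)*0))*(-10) = (-7 + √(-5*(-1)*0))*(-10) = (-7 + √(5*0))*(-10) = (-7 + √0)*(-10) = (-7 + 0)*(-10) = -7*(-10) = 70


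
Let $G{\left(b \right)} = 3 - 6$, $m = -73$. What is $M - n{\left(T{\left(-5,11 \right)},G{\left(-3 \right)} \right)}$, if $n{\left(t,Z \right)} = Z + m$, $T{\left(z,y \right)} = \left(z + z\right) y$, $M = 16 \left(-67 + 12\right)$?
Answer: $-804$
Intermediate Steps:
$M = -880$ ($M = 16 \left(-55\right) = -880$)
$T{\left(z,y \right)} = 2 y z$ ($T{\left(z,y \right)} = 2 z y = 2 y z$)
$G{\left(b \right)} = -3$
$n{\left(t,Z \right)} = -73 + Z$ ($n{\left(t,Z \right)} = Z - 73 = -73 + Z$)
$M - n{\left(T{\left(-5,11 \right)},G{\left(-3 \right)} \right)} = -880 - \left(-73 - 3\right) = -880 - -76 = -880 + 76 = -804$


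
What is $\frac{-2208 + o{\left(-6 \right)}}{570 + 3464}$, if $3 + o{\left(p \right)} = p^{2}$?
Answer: $- \frac{2175}{4034} \approx -0.53917$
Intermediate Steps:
$o{\left(p \right)} = -3 + p^{2}$
$\frac{-2208 + o{\left(-6 \right)}}{570 + 3464} = \frac{-2208 - \left(3 - \left(-6\right)^{2}\right)}{570 + 3464} = \frac{-2208 + \left(-3 + 36\right)}{4034} = \left(-2208 + 33\right) \frac{1}{4034} = \left(-2175\right) \frac{1}{4034} = - \frac{2175}{4034}$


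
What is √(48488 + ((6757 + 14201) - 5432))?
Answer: √64014 ≈ 253.01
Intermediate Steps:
√(48488 + ((6757 + 14201) - 5432)) = √(48488 + (20958 - 5432)) = √(48488 + 15526) = √64014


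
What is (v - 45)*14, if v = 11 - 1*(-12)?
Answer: -308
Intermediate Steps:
v = 23 (v = 11 + 12 = 23)
(v - 45)*14 = (23 - 45)*14 = -22*14 = -308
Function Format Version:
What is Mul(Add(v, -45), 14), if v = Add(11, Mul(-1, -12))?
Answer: -308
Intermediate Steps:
v = 23 (v = Add(11, 12) = 23)
Mul(Add(v, -45), 14) = Mul(Add(23, -45), 14) = Mul(-22, 14) = -308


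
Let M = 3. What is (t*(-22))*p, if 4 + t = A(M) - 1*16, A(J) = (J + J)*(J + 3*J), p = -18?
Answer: 20592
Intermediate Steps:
A(J) = 8*J² (A(J) = (2*J)*(4*J) = 8*J²)
t = 52 (t = -4 + (8*3² - 1*16) = -4 + (8*9 - 16) = -4 + (72 - 16) = -4 + 56 = 52)
(t*(-22))*p = (52*(-22))*(-18) = -1144*(-18) = 20592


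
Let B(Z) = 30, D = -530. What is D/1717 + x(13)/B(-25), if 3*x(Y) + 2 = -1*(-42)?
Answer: 2098/15453 ≈ 0.13577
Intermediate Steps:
x(Y) = 40/3 (x(Y) = -2/3 + (-1*(-42))/3 = -2/3 + (1/3)*42 = -2/3 + 14 = 40/3)
D/1717 + x(13)/B(-25) = -530/1717 + (40/3)/30 = -530*1/1717 + (40/3)*(1/30) = -530/1717 + 4/9 = 2098/15453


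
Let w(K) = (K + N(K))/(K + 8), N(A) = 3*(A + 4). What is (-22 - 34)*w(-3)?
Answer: 0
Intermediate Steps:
N(A) = 12 + 3*A (N(A) = 3*(4 + A) = 12 + 3*A)
w(K) = (12 + 4*K)/(8 + K) (w(K) = (K + (12 + 3*K))/(K + 8) = (12 + 4*K)/(8 + K))
(-22 - 34)*w(-3) = (-22 - 34)*(4*(3 - 3)/(8 - 3)) = -224*0/5 = -56*0 = 0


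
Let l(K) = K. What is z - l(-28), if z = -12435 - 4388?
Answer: -16795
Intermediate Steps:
z = -16823
z - l(-28) = -16823 - 1*(-28) = -16823 + 28 = -16795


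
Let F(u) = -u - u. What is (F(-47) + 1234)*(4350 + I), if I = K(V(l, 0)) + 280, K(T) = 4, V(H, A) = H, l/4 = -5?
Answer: 6153952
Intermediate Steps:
l = -20 (l = 4*(-5) = -20)
I = 284 (I = 4 + 280 = 284)
F(u) = -2*u
(F(-47) + 1234)*(4350 + I) = (-2*(-47) + 1234)*(4350 + 284) = (94 + 1234)*4634 = 1328*4634 = 6153952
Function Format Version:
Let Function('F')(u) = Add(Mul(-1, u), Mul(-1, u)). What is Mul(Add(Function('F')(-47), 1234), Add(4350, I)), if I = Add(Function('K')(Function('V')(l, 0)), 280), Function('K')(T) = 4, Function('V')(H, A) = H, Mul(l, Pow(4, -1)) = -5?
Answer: 6153952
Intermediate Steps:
l = -20 (l = Mul(4, -5) = -20)
I = 284 (I = Add(4, 280) = 284)
Function('F')(u) = Mul(-2, u)
Mul(Add(Function('F')(-47), 1234), Add(4350, I)) = Mul(Add(Mul(-2, -47), 1234), Add(4350, 284)) = Mul(Add(94, 1234), 4634) = Mul(1328, 4634) = 6153952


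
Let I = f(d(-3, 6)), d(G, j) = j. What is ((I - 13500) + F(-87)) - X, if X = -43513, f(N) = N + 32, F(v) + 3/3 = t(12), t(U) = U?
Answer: 30062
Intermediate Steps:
F(v) = 11 (F(v) = -1 + 12 = 11)
f(N) = 32 + N
I = 38 (I = 32 + 6 = 38)
((I - 13500) + F(-87)) - X = ((38 - 13500) + 11) - 1*(-43513) = (-13462 + 11) + 43513 = -13451 + 43513 = 30062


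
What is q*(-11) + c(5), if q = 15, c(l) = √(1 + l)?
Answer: -165 + √6 ≈ -162.55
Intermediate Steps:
q*(-11) + c(5) = 15*(-11) + √(1 + 5) = -165 + √6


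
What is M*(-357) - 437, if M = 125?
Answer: -45062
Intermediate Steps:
M*(-357) - 437 = 125*(-357) - 437 = -44625 - 437 = -45062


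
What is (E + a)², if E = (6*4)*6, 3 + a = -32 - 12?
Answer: 9409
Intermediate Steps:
a = -47 (a = -3 + (-32 - 12) = -3 - 44 = -47)
E = 144 (E = 24*6 = 144)
(E + a)² = (144 - 47)² = 97² = 9409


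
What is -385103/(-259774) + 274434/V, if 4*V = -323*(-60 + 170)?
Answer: -135740281037/4614885110 ≈ -29.414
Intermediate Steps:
V = -17765/2 (V = (-323*(-60 + 170))/4 = (-323*110)/4 = (¼)*(-35530) = -17765/2 ≈ -8882.5)
-385103/(-259774) + 274434/V = -385103/(-259774) + 274434/(-17765/2) = -385103*(-1/259774) + 274434*(-2/17765) = 385103/259774 - 548868/17765 = -135740281037/4614885110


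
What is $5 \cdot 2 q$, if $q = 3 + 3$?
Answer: $60$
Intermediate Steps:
$q = 6$
$5 \cdot 2 q = 5 \cdot 2 \cdot 6 = 10 \cdot 6 = 60$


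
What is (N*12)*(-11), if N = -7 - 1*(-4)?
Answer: 396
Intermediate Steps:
N = -3 (N = -7 + 4 = -3)
(N*12)*(-11) = -3*12*(-11) = -36*(-11) = 396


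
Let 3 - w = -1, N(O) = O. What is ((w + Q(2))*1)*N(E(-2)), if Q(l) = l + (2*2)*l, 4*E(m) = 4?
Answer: 14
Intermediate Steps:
E(m) = 1 (E(m) = (¼)*4 = 1)
Q(l) = 5*l (Q(l) = l + 4*l = 5*l)
w = 4 (w = 3 - 1*(-1) = 3 + 1 = 4)
((w + Q(2))*1)*N(E(-2)) = ((4 + 5*2)*1)*1 = ((4 + 10)*1)*1 = (14*1)*1 = 14*1 = 14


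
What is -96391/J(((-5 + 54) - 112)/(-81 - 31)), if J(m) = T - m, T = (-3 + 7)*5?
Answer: -1542256/311 ≈ -4959.0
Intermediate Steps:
T = 20 (T = 4*5 = 20)
J(m) = 20 - m
-96391/J(((-5 + 54) - 112)/(-81 - 31)) = -96391/(20 - ((-5 + 54) - 112)/(-81 - 31)) = -96391/(20 - (49 - 112)/(-112)) = -96391/(20 - (-63)*(-1)/112) = -96391/(20 - 1*9/16) = -96391/(20 - 9/16) = -96391/311/16 = -96391*16/311 = -1542256/311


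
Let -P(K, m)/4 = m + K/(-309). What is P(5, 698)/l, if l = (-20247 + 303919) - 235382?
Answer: -39214/678255 ≈ -0.057816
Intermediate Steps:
P(K, m) = -4*m + 4*K/309 (P(K, m) = -4*(m + K/(-309)) = -4*(m + K*(-1/309)) = -4*(m - K/309) = -4*m + 4*K/309)
l = 48290 (l = 283672 - 235382 = 48290)
P(5, 698)/l = (-4*698 + (4/309)*5)/48290 = (-2792 + 20/309)*(1/48290) = -862708/309*1/48290 = -39214/678255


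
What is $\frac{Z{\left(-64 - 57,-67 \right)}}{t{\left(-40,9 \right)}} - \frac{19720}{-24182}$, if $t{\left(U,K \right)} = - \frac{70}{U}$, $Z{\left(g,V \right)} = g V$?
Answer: $\frac{392155968}{84637} \approx 4633.4$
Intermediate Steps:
$Z{\left(g,V \right)} = V g$
$\frac{Z{\left(-64 - 57,-67 \right)}}{t{\left(-40,9 \right)}} - \frac{19720}{-24182} = \frac{\left(-67\right) \left(-64 - 57\right)}{\left(-70\right) \frac{1}{-40}} - \frac{19720}{-24182} = \frac{\left(-67\right) \left(-121\right)}{\left(-70\right) \left(- \frac{1}{40}\right)} - - \frac{9860}{12091} = \frac{8107}{\frac{7}{4}} + \frac{9860}{12091} = 8107 \cdot \frac{4}{7} + \frac{9860}{12091} = \frac{32428}{7} + \frac{9860}{12091} = \frac{392155968}{84637}$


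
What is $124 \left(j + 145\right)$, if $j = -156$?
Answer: $-1364$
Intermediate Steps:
$124 \left(j + 145\right) = 124 \left(-156 + 145\right) = 124 \left(-11\right) = -1364$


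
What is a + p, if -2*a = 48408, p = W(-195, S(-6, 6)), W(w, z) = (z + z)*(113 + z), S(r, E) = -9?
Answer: -26076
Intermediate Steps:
W(w, z) = 2*z*(113 + z) (W(w, z) = (2*z)*(113 + z) = 2*z*(113 + z))
p = -1872 (p = 2*(-9)*(113 - 9) = 2*(-9)*104 = -1872)
a = -24204 (a = -1/2*48408 = -24204)
a + p = -24204 - 1872 = -26076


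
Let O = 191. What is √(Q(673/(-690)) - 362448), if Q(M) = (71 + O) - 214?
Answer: 20*I*√906 ≈ 602.0*I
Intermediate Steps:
Q(M) = 48 (Q(M) = (71 + 191) - 214 = 262 - 214 = 48)
√(Q(673/(-690)) - 362448) = √(48 - 362448) = √(-362400) = 20*I*√906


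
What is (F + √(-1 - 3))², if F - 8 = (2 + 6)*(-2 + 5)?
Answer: 1020 + 128*I ≈ 1020.0 + 128.0*I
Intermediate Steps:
F = 32 (F = 8 + (2 + 6)*(-2 + 5) = 8 + 8*3 = 8 + 24 = 32)
(F + √(-1 - 3))² = (32 + √(-1 - 3))² = (32 + √(-4))² = (32 + 2*I)²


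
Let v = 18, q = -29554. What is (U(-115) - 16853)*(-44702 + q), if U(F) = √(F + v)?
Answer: 1251436368 - 74256*I*√97 ≈ 1.2514e+9 - 7.3134e+5*I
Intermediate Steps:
U(F) = √(18 + F) (U(F) = √(F + 18) = √(18 + F))
(U(-115) - 16853)*(-44702 + q) = (√(18 - 115) - 16853)*(-44702 - 29554) = (√(-97) - 16853)*(-74256) = (I*√97 - 16853)*(-74256) = (-16853 + I*√97)*(-74256) = 1251436368 - 74256*I*√97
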